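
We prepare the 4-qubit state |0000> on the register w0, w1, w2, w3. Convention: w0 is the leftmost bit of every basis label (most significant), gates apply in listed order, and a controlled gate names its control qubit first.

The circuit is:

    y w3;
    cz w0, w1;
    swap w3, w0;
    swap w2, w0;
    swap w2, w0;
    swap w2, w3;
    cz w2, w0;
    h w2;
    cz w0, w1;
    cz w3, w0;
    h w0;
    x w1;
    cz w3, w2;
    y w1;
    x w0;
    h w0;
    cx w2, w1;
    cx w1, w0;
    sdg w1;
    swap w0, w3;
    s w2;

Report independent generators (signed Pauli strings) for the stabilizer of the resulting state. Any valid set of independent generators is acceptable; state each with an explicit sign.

The final state is stabilized by the group generated by +IXXX, +ZIII, -IZIZ, -IIZZ; other independent generating sets are equally valid.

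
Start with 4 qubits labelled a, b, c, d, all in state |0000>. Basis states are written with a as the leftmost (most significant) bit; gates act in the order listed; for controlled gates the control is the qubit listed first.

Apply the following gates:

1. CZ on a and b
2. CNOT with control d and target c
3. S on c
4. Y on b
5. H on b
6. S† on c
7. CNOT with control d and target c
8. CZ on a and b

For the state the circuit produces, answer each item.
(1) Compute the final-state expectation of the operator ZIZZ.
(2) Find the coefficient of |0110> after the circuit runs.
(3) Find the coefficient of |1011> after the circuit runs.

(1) In the final state, ZIZZ has expectation 1.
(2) The amplitude on |0110> is 0.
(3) |1011> carries amplitude 0 in the final state.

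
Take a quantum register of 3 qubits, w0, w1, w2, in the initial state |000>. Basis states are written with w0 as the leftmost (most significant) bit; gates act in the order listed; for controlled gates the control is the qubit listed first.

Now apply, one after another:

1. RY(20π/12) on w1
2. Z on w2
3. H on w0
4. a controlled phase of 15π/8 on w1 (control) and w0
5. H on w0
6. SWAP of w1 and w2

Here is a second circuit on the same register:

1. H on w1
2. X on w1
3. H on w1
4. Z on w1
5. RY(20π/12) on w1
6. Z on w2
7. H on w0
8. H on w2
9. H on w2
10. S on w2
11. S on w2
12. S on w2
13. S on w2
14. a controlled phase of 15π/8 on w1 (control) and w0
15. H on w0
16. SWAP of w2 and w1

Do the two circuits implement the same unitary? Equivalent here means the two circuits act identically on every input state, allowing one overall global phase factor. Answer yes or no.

Yes, they are equivalent — the unitaries differ by at most a global phase.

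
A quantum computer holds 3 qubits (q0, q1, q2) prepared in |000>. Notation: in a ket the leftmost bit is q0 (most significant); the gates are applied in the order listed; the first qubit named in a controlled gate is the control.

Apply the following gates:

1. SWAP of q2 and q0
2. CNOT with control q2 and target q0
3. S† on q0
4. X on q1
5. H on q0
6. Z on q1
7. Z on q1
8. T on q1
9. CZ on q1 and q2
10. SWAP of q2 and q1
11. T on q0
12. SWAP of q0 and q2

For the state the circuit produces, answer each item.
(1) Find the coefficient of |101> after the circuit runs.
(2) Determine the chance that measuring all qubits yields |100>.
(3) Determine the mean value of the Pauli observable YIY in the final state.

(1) The final state's coefficient on |101> equals sqrt(2)*I/2.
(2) The probability of measuring |100> is 1/2.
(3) In the final state, YIY has expectation 0.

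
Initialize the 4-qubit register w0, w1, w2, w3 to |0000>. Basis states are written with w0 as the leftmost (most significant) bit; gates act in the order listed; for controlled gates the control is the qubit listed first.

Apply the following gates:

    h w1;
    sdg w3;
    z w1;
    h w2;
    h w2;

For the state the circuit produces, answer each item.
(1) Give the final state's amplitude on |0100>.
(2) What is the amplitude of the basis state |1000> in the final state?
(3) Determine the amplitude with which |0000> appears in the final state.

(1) The amplitude on |0100> is -sqrt(2)/2.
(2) The final state's coefficient on |1000> equals 0.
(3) |0000> carries amplitude sqrt(2)/2 in the final state.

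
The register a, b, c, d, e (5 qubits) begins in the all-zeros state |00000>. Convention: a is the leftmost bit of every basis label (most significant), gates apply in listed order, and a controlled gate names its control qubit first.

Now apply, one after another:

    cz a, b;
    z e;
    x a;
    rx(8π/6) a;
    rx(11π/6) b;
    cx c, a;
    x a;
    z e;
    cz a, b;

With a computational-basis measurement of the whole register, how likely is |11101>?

A full measurement returns |11101> with probability 0.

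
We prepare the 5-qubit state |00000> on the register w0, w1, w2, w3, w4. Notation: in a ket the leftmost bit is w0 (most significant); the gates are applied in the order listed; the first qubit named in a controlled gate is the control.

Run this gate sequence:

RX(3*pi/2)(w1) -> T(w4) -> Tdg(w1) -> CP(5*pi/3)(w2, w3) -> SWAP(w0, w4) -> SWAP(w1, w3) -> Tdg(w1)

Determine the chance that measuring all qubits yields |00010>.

A full measurement returns |00010> with probability 1/2.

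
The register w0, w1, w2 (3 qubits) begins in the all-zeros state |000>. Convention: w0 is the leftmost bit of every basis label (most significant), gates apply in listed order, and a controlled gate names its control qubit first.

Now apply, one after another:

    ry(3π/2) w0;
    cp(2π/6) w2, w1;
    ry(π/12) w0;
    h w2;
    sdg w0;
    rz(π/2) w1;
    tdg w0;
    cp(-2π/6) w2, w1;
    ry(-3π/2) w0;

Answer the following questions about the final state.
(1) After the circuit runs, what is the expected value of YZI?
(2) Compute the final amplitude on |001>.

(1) The observable YZI averages to 1/4 + sqrt(3)/4.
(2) |001> carries amplitude (-sqrt(6*sqrt(2) + 12)/16 - sqrt(2*sqrt(2) + 4)/16 - sqrt(4 - 2*sqrt(2))/16 + sqrt(12 - 6*sqrt(2))/16 + (-sqrt(2*sqrt(2) + 4) + sqrt(4 - 2*sqrt(2)) + sqrt(12 - 6*sqrt(2)) + sqrt(6*sqrt(2) + 12))*exp(I*pi/4)/16)*exp(3*I*pi/4) in the final state.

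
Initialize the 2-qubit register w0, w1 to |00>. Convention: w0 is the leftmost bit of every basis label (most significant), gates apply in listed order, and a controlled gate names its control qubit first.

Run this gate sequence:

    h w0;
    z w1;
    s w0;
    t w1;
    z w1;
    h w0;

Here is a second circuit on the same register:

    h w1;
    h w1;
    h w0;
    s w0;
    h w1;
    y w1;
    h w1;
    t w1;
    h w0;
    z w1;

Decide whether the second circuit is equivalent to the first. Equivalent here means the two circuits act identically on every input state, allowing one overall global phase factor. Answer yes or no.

No: there is an input state on which the two circuits produce genuinely different outputs (not merely differing by a phase).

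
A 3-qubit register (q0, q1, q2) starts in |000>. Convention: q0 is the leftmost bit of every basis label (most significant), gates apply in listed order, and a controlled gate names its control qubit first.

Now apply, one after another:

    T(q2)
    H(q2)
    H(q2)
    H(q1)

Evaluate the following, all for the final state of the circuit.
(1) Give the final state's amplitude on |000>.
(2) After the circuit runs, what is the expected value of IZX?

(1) |000> carries amplitude sqrt(2)/2 in the final state. Key observation: gates 2-3 undo each other exactly, leaving only the rest of the circuit to track.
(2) The expectation value of IZX is 0.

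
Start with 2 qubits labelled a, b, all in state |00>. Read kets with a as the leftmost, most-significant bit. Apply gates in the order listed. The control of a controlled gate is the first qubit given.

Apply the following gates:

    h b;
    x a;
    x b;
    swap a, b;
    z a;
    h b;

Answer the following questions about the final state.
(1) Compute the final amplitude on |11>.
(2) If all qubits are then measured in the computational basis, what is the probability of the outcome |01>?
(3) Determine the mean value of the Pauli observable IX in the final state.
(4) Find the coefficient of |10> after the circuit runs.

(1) |11> carries amplitude 1/2 in the final state.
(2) A full measurement returns |01> with probability 1/4.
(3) The expectation value of IX is -1.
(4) The final state's coefficient on |10> equals -1/2.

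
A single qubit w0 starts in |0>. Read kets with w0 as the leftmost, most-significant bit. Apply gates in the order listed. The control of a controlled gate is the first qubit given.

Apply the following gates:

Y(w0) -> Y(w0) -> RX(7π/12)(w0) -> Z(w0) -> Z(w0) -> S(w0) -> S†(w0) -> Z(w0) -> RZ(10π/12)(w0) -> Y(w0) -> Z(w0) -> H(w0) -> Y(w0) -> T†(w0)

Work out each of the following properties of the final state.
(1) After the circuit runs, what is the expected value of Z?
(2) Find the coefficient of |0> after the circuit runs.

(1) The expectation value of Z is sqrt(2)/8 + sqrt(6)/8.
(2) The amplitude on |0> is (-sqrt(6*sqrt(2) + 12)/8 + sqrt(4 - 2*sqrt(2))/8 + (-sqrt(2*sqrt(2) + 4) - sqrt(12 - 6*sqrt(2)))*exp(I*pi/3)/8)*exp(7*I*pi/12).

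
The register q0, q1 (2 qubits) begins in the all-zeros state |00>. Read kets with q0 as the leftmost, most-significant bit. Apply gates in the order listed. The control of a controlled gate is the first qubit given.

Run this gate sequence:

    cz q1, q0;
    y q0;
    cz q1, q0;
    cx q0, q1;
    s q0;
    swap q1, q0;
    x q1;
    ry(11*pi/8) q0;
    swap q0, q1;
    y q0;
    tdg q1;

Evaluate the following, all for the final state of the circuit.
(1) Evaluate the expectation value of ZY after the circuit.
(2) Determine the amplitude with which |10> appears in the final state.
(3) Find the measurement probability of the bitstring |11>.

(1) In the final state, ZY has expectation sqrt(2*sqrt(2) + 4)/4.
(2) |10> carries amplitude I*sin(5*pi/16) in the final state.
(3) The probability of measuring |11> is cos(5*pi/16)**2.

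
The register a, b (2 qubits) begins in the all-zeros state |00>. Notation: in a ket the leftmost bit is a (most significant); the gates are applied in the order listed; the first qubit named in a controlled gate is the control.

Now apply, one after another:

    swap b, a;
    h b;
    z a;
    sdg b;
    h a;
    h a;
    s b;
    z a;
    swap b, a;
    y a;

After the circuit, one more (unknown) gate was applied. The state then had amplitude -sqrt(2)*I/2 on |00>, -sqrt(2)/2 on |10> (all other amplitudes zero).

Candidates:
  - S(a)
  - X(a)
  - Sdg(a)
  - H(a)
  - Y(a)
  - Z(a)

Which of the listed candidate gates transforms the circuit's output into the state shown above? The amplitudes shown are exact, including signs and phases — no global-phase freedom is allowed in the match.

It was S(a) that produced the state shown.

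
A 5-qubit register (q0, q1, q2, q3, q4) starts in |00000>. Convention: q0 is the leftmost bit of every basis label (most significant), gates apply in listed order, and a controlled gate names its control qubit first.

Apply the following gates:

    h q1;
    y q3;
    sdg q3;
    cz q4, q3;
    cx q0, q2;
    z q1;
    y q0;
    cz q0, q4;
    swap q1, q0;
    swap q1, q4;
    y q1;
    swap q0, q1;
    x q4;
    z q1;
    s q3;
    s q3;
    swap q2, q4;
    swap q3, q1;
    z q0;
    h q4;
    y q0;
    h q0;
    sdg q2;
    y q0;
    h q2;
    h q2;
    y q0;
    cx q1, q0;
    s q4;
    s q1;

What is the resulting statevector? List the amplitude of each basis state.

The resulting statevector has amplitude -sqrt(2)/4 on |01000>, -sqrt(2)*I/4 on |01001>, -sqrt(2)/4 on |01010>, -sqrt(2)*I/4 on |01011>, -sqrt(2)/4 on |11000>, -sqrt(2)*I/4 on |11001>, -sqrt(2)/4 on |11010>, -sqrt(2)*I/4 on |11011>, and 0 on every other basis state.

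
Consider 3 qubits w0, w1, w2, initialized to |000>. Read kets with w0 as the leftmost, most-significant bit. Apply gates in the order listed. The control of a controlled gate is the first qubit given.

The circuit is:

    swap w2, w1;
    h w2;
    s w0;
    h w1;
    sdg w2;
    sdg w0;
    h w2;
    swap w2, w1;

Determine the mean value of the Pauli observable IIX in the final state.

The observable IIX averages to 1.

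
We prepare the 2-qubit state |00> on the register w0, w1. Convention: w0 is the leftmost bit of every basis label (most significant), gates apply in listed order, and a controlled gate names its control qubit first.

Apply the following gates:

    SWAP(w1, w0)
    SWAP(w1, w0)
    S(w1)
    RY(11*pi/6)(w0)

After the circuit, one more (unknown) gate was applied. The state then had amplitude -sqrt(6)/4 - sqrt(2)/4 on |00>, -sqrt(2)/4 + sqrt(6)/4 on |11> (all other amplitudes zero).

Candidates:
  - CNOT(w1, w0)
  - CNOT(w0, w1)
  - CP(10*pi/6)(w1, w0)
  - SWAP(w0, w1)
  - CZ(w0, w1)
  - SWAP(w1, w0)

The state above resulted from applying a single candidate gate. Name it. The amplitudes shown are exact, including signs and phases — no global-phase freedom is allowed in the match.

The applied gate was CNOT(w0, w1).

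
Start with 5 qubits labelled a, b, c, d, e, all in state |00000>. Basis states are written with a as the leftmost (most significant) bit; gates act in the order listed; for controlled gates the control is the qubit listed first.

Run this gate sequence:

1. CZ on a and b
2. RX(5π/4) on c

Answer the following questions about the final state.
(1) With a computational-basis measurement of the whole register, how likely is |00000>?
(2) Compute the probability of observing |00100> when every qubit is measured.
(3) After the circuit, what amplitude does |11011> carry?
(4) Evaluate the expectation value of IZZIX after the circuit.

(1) The probability of measuring |00000> is 1/2 - sqrt(2)/4.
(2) The probability of measuring |00100> is sqrt(2)/4 + 1/2.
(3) |11011> carries amplitude 0 in the final state.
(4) The expectation value of IZZIX is 0.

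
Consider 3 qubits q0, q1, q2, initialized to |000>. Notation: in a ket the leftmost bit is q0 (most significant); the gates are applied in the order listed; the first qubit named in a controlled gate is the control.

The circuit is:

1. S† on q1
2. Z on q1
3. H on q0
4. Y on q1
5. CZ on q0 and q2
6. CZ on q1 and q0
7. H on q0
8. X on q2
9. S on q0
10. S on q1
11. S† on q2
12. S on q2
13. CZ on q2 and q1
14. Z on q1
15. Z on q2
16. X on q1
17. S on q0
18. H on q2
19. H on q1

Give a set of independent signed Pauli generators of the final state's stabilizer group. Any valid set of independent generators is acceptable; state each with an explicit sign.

The final state is stabilized by the group generated by +IXI, -IIX, -ZII; other independent generating sets are equally valid.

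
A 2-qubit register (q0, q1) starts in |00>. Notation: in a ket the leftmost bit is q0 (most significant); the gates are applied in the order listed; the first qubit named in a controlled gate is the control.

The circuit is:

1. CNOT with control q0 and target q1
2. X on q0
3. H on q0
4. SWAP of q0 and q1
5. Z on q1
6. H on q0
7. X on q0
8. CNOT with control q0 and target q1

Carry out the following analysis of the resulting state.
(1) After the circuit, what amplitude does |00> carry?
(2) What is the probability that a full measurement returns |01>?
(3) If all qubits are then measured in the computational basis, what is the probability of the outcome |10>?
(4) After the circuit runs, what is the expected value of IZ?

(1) |00> carries amplitude 1/2 in the final state.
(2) A full measurement returns |01> with probability 1/4.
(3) A full measurement returns |10> with probability 1/4.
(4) In the final state, IZ has expectation 0.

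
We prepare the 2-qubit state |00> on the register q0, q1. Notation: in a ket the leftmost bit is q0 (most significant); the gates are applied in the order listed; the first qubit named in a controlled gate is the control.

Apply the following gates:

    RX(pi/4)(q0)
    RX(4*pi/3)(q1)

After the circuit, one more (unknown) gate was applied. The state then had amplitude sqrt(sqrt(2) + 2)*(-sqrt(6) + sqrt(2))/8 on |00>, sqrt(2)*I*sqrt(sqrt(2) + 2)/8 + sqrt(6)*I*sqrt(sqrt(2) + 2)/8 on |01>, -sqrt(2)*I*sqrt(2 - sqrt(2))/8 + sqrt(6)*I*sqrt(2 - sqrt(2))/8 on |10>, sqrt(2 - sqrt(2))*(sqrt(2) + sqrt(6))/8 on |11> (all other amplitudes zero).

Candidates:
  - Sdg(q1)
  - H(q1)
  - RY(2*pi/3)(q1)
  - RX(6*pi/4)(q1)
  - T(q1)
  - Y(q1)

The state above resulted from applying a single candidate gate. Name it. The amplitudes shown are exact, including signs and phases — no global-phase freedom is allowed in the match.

It was RX(6*pi/4)(q1) that produced the state shown.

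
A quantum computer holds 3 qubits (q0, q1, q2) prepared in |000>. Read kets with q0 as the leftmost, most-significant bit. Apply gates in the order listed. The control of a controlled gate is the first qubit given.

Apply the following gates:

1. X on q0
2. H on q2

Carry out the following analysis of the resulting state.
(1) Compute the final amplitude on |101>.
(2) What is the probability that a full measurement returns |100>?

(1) The final state's coefficient on |101> equals sqrt(2)/2.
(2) The probability of measuring |100> is 1/2.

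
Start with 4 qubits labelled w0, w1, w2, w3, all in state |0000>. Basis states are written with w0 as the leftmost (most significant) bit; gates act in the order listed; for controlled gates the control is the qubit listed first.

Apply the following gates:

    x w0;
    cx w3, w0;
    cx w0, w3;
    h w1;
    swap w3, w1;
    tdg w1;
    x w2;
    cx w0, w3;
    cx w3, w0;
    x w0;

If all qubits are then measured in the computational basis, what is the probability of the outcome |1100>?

The probability of measuring |1100> is 0.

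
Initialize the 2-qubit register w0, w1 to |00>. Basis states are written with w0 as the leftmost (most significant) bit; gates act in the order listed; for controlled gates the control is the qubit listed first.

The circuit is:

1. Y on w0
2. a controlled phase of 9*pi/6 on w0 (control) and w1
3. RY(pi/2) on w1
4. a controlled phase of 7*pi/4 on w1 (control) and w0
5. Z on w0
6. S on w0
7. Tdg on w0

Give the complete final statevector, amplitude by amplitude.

After the circuit, the state carries amplitude 0 on |00>, 0 on |01>, -sqrt(2)*exp(3*I*pi/4)/2 on |10>, -sqrt(2)*I/2 on |11>.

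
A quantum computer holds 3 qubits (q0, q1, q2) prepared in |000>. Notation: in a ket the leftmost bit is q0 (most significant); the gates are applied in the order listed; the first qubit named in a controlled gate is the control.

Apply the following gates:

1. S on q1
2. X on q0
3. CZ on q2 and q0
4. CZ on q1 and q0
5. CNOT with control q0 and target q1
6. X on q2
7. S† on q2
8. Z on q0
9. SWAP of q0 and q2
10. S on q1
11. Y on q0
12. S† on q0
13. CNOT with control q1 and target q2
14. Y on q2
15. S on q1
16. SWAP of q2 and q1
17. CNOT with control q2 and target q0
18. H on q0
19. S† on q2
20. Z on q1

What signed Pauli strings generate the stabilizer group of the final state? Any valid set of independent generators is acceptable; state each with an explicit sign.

The stabilizer group can be generated by -XII, -IZI, -IIZ, among other valid generating sets.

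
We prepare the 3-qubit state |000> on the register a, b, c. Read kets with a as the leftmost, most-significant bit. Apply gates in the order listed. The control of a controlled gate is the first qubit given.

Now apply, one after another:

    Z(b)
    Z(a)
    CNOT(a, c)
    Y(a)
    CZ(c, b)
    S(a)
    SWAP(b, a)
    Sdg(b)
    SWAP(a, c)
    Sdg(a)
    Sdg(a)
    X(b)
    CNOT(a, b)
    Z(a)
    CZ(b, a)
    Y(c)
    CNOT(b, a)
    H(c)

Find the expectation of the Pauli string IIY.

The observable IIY averages to 0.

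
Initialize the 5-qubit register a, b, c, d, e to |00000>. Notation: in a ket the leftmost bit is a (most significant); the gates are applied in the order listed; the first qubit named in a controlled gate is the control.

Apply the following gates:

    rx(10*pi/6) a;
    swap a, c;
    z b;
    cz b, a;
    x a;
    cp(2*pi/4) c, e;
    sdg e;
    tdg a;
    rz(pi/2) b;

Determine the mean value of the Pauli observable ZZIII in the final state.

In the final state, ZZIII has expectation -1.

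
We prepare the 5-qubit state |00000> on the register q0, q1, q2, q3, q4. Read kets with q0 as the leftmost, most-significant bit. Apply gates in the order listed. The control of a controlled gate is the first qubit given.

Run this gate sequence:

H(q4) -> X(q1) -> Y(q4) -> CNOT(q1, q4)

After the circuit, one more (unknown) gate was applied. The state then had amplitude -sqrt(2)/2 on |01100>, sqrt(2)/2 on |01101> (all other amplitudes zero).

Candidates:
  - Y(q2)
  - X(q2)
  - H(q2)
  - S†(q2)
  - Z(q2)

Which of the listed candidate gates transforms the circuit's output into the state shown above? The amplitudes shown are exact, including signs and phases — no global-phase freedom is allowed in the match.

The applied gate was Y(q2).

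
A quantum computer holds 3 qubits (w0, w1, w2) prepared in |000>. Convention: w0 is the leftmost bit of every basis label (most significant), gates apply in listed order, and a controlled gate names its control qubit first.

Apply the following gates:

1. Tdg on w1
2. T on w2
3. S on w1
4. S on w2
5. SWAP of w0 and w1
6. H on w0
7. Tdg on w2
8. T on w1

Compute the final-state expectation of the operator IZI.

The observable IZI averages to 1.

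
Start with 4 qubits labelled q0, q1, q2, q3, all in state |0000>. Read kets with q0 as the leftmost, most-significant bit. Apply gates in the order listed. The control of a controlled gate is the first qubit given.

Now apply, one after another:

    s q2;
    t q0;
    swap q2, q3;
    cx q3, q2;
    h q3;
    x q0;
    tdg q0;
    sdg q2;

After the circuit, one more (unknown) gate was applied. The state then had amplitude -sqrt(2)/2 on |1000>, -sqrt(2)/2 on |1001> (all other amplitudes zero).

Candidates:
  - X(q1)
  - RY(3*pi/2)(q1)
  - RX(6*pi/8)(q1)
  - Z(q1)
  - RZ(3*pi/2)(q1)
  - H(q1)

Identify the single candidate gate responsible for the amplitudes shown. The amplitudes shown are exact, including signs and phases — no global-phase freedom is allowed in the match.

The unique candidate consistent with the amplitudes is RZ(3*pi/2)(q1).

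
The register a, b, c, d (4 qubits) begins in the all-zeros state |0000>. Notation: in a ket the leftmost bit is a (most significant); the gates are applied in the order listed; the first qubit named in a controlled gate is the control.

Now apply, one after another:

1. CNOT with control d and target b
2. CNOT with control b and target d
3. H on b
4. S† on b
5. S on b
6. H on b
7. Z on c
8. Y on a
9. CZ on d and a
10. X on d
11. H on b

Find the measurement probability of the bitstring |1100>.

The probability of measuring |1100> is 0. Key observation: gates 3-6 undo each other exactly, leaving only the rest of the circuit to track.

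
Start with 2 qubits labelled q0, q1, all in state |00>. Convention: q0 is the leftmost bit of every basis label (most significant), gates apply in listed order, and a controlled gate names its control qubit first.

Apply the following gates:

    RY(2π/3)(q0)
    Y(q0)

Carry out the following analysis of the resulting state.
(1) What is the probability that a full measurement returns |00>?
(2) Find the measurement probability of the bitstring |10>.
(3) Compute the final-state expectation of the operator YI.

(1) Outcome |00> occurs with probability 3/4.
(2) The probability of measuring |10> is 1/4.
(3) The expectation value of YI is 0.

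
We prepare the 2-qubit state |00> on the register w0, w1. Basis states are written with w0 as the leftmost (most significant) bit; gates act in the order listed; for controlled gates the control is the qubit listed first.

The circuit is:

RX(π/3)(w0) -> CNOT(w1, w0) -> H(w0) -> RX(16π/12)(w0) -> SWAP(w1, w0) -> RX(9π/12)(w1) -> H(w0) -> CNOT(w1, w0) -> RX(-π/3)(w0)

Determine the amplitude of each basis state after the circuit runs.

The resulting statevector has amplitude -3*sqrt(3*sqrt(2) + 6)/16 + sqrt(2 - sqrt(2))/16 - I*sqrt(6 - 3*sqrt(2))/16 + I*sqrt(sqrt(2) + 2)/16 on |00>, -sqrt(3*sqrt(2) + 6)/16 - sqrt(2 - sqrt(2))/16 - 3*I*sqrt(6 - 3*sqrt(2))/16 - I*sqrt(sqrt(2) + 2)/16 on |01>, -3*sqrt(3*sqrt(2) + 6)/16 + sqrt(2 - sqrt(2))/16 - I*sqrt(6 - 3*sqrt(2))/16 + I*sqrt(sqrt(2) + 2)/16 on |10>, -sqrt(3*sqrt(2) + 6)/16 - sqrt(2 - sqrt(2))/16 - 3*I*sqrt(6 - 3*sqrt(2))/16 - I*sqrt(sqrt(2) + 2)/16 on |11>.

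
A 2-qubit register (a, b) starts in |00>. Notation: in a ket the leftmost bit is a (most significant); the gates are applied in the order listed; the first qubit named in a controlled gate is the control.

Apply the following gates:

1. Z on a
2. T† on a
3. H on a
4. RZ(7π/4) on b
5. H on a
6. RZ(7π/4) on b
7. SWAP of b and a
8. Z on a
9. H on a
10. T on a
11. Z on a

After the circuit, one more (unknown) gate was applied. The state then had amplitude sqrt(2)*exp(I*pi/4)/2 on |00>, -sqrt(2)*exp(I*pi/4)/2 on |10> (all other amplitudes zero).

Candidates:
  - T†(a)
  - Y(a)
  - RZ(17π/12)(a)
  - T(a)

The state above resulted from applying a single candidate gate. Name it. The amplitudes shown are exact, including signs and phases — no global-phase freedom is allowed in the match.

The unique candidate consistent with the amplitudes is T†(a).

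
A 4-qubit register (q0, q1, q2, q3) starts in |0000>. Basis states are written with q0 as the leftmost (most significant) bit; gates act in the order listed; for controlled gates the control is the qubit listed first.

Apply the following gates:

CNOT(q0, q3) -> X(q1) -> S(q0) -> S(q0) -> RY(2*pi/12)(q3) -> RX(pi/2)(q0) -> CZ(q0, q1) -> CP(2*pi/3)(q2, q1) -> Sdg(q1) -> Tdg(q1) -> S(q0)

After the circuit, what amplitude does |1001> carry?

The final state's coefficient on |1001> equals 0.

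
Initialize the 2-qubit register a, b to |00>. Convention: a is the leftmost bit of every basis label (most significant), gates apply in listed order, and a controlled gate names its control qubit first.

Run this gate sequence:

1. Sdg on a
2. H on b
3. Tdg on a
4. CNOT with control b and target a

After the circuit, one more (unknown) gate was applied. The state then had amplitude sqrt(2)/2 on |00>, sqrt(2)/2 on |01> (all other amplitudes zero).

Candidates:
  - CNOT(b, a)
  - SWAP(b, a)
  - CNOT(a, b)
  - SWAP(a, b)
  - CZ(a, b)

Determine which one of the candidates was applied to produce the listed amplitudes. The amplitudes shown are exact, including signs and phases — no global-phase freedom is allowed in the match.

The unique candidate consistent with the amplitudes is CNOT(b, a).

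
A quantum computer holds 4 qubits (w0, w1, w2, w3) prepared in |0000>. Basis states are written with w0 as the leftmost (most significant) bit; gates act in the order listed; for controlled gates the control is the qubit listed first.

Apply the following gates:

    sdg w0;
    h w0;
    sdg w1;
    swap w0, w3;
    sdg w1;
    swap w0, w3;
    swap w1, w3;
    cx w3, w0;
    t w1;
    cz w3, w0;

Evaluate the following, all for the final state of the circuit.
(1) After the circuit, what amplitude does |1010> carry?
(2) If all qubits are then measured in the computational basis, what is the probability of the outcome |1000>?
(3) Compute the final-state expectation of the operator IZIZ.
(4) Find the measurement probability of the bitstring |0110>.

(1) |1010> carries amplitude 0 in the final state.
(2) The probability of measuring |1000> is 1/2.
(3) In the final state, IZIZ has expectation 1.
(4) Outcome |0110> occurs with probability 0.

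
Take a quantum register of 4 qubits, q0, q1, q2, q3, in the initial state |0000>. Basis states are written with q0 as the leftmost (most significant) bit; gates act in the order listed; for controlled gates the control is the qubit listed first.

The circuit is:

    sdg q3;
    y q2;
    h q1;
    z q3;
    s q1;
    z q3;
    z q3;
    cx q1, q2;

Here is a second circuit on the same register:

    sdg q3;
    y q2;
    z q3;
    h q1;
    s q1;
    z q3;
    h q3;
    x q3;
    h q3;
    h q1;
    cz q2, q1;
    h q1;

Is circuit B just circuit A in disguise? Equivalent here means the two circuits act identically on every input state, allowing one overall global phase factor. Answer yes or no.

No — the two circuits implement different unitaries, even allowing a global phase.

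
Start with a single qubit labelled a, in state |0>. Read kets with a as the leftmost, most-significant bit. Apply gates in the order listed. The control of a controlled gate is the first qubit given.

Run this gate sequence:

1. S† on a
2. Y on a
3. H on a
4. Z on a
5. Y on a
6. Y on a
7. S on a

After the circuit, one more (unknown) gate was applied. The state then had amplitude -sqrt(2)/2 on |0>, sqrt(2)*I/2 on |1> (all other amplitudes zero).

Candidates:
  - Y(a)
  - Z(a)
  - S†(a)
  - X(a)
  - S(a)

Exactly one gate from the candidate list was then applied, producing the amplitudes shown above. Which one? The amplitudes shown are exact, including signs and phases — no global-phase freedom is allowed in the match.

The applied gate was X(a).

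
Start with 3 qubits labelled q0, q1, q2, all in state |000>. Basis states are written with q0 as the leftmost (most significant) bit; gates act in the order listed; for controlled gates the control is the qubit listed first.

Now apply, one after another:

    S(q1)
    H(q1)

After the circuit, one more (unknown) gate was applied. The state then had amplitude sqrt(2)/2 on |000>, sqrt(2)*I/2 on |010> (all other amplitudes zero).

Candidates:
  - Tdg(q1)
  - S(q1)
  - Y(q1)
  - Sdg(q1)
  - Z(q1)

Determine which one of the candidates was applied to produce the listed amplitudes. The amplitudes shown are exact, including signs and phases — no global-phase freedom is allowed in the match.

The unique candidate consistent with the amplitudes is S(q1).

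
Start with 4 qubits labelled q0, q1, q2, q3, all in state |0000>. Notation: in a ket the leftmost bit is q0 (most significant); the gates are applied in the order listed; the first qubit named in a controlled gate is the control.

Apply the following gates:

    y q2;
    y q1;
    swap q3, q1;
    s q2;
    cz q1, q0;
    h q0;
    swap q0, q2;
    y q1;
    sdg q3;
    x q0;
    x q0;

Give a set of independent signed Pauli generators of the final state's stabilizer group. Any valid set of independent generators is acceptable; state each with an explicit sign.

The final state is stabilized by the group generated by +IIXI, -ZIII, -IZII, -IIIZ; other independent generating sets are equally valid. Key observation: the block from step 10 through step 11 cancels to the identity and can be dropped.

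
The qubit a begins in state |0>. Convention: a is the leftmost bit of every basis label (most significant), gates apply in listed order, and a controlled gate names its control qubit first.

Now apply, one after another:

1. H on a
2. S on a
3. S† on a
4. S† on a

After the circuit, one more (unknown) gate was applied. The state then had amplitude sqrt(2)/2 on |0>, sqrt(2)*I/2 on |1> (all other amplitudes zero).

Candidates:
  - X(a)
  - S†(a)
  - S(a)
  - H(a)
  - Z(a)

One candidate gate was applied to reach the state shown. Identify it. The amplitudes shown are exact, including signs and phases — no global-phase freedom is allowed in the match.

The applied gate was Z(a). Key observation: gates 2-3 undo each other exactly, leaving only the rest of the circuit to track.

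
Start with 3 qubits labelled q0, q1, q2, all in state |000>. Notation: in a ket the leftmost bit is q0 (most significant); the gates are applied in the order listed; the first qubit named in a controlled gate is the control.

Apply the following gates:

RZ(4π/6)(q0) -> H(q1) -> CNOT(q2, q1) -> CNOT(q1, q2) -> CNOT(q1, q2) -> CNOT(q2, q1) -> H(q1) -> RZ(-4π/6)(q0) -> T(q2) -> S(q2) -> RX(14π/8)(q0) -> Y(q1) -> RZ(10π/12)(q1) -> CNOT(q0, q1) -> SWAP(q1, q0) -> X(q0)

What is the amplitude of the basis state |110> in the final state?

The final state's coefficient on |110> equals sqrt(2 - sqrt(2))*exp(5*I*pi/12)/2.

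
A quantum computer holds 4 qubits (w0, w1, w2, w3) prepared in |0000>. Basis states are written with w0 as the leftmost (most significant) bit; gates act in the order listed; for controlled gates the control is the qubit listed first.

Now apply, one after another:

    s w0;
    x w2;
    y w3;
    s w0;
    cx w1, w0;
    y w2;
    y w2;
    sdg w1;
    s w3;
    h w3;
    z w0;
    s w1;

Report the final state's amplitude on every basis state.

After the circuit, the state carries amplitude -sqrt(2)/2 on |0010>, sqrt(2)/2 on |0011>, and 0 on every other basis state.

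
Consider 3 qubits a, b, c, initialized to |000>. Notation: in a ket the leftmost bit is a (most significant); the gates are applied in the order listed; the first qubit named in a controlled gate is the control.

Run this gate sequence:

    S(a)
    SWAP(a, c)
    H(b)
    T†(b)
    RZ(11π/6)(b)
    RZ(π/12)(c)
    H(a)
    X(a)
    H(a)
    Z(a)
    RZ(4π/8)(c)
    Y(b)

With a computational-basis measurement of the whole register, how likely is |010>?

Outcome |010> occurs with probability 1/2. Key observation: gates 7-10 undo each other exactly, leaving only the rest of the circuit to track.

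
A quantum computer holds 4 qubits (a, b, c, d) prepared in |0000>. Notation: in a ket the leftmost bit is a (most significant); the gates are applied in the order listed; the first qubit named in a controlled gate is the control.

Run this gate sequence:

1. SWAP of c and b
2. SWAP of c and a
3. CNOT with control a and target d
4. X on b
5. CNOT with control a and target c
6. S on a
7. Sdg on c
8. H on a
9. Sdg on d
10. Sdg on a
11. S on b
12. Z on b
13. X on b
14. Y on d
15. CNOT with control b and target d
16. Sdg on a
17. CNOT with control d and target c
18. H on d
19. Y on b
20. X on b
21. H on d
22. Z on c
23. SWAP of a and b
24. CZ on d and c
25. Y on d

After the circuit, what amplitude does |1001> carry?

The amplitude on |1001> is 0.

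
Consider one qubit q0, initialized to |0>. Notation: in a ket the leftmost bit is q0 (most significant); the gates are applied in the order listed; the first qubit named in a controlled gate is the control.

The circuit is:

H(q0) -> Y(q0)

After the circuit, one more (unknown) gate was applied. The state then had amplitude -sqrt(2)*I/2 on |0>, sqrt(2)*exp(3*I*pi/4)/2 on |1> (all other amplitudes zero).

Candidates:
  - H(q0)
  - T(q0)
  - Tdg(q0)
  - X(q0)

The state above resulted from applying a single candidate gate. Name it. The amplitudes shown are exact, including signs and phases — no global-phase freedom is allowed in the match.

The applied gate was T(q0).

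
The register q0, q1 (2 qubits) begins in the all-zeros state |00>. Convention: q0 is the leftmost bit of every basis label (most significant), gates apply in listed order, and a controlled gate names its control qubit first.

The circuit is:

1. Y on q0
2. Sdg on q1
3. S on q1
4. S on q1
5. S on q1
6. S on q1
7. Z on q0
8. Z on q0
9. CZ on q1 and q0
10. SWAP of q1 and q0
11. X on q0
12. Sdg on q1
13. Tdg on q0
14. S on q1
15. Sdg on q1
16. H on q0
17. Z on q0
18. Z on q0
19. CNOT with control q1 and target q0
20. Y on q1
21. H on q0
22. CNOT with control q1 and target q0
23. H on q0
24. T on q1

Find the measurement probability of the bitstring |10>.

Outcome |10> occurs with probability 1/2. Key observation: gates 3-6 undo each other exactly, leaving only the rest of the circuit to track.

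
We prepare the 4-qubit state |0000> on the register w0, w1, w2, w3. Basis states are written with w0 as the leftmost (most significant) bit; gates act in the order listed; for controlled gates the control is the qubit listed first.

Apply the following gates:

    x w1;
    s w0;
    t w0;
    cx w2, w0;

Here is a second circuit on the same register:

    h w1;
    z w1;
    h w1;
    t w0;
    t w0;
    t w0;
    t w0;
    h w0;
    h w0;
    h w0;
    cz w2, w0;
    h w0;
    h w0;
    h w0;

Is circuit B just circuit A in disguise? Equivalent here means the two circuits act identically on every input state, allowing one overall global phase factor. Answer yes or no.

No — the two circuits implement different unitaries, even allowing a global phase.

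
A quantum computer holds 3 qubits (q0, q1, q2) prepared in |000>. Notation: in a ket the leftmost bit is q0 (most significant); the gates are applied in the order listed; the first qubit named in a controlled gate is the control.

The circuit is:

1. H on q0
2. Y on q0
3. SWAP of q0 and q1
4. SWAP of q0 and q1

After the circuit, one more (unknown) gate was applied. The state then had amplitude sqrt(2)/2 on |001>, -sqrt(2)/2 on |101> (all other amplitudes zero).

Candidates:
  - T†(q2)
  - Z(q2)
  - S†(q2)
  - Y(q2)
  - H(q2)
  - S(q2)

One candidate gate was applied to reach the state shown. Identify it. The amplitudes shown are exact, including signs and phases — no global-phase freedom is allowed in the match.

It was Y(q2) that produced the state shown. Key observation: steps 3-4 multiply out to the identity, so the circuit reduces to the remaining gates.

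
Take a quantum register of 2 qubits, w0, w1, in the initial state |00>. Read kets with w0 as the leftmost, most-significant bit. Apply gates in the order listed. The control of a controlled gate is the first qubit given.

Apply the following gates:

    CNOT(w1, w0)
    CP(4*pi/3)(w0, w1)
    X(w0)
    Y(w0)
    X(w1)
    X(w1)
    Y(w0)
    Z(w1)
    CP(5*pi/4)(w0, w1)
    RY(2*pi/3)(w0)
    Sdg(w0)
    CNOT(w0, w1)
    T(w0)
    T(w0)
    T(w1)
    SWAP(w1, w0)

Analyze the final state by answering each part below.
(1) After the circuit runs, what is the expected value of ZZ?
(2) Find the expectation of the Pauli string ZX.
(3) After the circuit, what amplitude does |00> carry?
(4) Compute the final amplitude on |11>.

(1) The observable ZZ averages to 1. Key observation: steps 4-7 multiply out to the identity, so the circuit reduces to the remaining gates.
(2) The expectation value of ZX is 0.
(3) The final state's coefficient on |00> equals -sqrt(3)/2.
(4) |11> carries amplitude exp(I*pi/4)/2 in the final state.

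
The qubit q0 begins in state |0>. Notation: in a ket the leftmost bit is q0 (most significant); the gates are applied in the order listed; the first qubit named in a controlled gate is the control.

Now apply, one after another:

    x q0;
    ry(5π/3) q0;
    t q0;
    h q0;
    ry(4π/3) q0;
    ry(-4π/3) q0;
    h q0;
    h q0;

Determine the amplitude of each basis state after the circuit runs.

After the circuit, the state carries amplitude -sqrt(2)/4 - sqrt(6)*exp(I*pi/4)/4 on |0>, -sqrt(2)/4 + sqrt(6)*exp(I*pi/4)/4 on |1>. Key observation: steps 4-7 multiply out to the identity, so the circuit reduces to the remaining gates.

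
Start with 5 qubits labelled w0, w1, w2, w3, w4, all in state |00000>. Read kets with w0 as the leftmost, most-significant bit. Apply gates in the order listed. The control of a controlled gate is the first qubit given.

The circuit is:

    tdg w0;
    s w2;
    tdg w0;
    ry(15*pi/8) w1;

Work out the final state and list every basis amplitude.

The resulting statevector has amplitude -cos(pi/16) on |00000>, sin(pi/16) on |01000>, and 0 on every other basis state.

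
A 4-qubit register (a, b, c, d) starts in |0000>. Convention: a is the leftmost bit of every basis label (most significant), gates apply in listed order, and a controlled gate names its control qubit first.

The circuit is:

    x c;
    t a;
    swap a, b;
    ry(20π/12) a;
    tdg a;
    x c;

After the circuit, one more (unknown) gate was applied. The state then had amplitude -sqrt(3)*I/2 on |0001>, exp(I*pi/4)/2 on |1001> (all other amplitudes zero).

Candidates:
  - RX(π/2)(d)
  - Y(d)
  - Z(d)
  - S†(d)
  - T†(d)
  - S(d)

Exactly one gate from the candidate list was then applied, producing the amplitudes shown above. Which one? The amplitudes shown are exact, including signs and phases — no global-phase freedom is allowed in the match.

The applied gate was Y(d).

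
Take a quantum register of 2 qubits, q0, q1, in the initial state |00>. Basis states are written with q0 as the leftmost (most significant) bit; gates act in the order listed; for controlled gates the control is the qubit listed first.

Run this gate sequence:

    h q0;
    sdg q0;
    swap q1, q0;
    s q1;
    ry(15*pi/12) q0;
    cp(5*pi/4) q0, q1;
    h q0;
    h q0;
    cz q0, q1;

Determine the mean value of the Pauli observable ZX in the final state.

In the final state, ZX has expectation 1/4 - sqrt(2)/2. Key observation: steps 7-8 multiply out to the identity, so the circuit reduces to the remaining gates.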